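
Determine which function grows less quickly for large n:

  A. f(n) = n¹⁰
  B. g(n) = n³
B

f(n) = n¹⁰ is O(n¹⁰), while g(n) = n³ is O(n³).
Since O(n³) grows slower than O(n¹⁰), g(n) is dominated.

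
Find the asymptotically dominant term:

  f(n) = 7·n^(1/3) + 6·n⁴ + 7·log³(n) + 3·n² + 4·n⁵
4·n⁵

Looking at each term:
  - 7·n^(1/3) is O(n^(1/3))
  - 6·n⁴ is O(n⁴)
  - 7·log³(n) is O(log³ n)
  - 3·n² is O(n²)
  - 4·n⁵ is O(n⁵)

The term 4·n⁵ (O(n⁵)) grows fastest and dominates all others.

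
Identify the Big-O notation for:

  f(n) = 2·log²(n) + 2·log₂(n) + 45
O(log² n)

The dominant term in 2·log²(n) + 2·log₂(n) + 45 is 2·log²(n), which is Θ(log² n).
Lower-order terms (2·log₂(n), 45) are asymptotically negligible.
Constants are absorbed, so the tightest bound is O(log² n).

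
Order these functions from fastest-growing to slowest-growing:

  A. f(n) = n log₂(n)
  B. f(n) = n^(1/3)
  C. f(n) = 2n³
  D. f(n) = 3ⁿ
D > C > A > B

Comparing growth rates:
D = 3ⁿ is O(3ⁿ)
C = 2n³ is O(n³)
A = n log₂(n) is O(n log n)
B = n^(1/3) is O(n^(1/3))

Therefore, the order from fastest to slowest is: D > C > A > B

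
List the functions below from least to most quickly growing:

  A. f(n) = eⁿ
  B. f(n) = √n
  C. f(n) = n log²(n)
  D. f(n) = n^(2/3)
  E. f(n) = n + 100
B < D < E < C < A

Comparing growth rates:
B = √n is O(√n)
D = n^(2/3) is O(n^(2/3))
E = n + 100 is O(n)
C = n log²(n) is O(n log² n)
A = eⁿ is O(eⁿ)

Therefore, the order from slowest to fastest is: B < D < E < C < A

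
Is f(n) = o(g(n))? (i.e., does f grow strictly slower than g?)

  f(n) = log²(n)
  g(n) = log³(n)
True

f(n) = log²(n) is O(log² n), and g(n) = log³(n) is O(log³ n).
Since O(log² n) grows strictly slower than O(log³ n), f(n) = o(g(n)) is true.
This means lim(n→∞) f(n)/g(n) = 0.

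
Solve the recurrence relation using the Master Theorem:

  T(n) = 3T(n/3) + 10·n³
Θ(n³)

Master Theorem: a = 3, b = 3, f(n) = 10·n³.
Compute the critical exponent d = log₃(3) = 1.
Compare f(n) = Θ(n³) against n^d:
  k = 3 > d = 1, so f(n) = Ω(n^(d+ε)) — Case 3.
  Regularity: a·(n/b)^3/n^3 = a/b^3 = 3/27 < 1 ✓.
  The top-level work dominates: T(n) = Θ(f(n)) = Θ(n³).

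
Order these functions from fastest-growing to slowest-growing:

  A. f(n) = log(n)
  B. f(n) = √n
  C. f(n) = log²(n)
B > C > A

Comparing growth rates:
B = √n is O(√n)
C = log²(n) is O(log² n)
A = log(n) is O(log n)

Therefore, the order from fastest to slowest is: B > C > A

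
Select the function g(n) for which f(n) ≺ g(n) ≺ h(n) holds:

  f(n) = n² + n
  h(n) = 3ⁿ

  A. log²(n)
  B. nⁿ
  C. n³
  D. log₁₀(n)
C

We need g(n) with n² + n = o(g(n)) and g(n) = o(3ⁿ), i.e. O(n²) ≺ g ≺ O(3ⁿ).
Check each option:
  A. log²(n) — O(log² n) does not grow strictly faster than f(n)
  B. nⁿ — O(nⁿ) does not grow strictly slower than h(n)
  C. n³ — O(n³) is strictly between O(n²) and O(3ⁿ) ✓
  D. log₁₀(n) — O(log n) does not grow strictly faster than f(n)

Only option C (n³) lies strictly between.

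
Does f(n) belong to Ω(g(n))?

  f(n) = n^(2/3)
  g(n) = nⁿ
False

f(n) = n^(2/3) is O(n^(2/3)), and g(n) = nⁿ is O(nⁿ).
Since O(n^(2/3)) grows slower than O(nⁿ), f(n) = Ω(g(n)) is false.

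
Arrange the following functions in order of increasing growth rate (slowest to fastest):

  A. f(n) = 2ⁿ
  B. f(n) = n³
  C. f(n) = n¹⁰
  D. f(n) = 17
D < B < C < A

Comparing growth rates:
D = 17 is O(1)
B = n³ is O(n³)
C = n¹⁰ is O(n¹⁰)
A = 2ⁿ is O(2ⁿ)

Therefore, the order from slowest to fastest is: D < B < C < A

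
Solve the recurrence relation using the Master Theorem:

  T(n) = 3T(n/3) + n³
Θ(n³)

Master Theorem: a = 3, b = 3, f(n) = n³.
Compute the critical exponent d = log₃(3) = 1.
Compare f(n) = Θ(n³) against n^d:
  k = 3 > d = 1, so f(n) = Ω(n^(d+ε)) — Case 3.
  Regularity: a·(n/b)^3/n^3 = a/b^3 = 3/27 < 1 ✓.
  The top-level work dominates: T(n) = Θ(f(n)) = Θ(n³).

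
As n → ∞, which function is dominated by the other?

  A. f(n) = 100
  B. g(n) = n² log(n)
A

f(n) = 100 is O(1), while g(n) = n² log(n) is O(n² log n).
Since O(1) grows slower than O(n² log n), f(n) is dominated.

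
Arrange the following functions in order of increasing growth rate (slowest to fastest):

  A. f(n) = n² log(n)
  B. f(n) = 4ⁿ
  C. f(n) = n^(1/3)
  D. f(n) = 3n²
C < D < A < B

Comparing growth rates:
C = n^(1/3) is O(n^(1/3))
D = 3n² is O(n²)
A = n² log(n) is O(n² log n)
B = 4ⁿ is O(4ⁿ)

Therefore, the order from slowest to fastest is: C < D < A < B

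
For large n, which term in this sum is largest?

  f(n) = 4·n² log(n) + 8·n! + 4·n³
8·n!

Looking at each term:
  - 4·n² log(n) is O(n² log n)
  - 8·n! is O(n!)
  - 4·n³ is O(n³)

The term 8·n! (O(n!)) grows fastest and dominates all others.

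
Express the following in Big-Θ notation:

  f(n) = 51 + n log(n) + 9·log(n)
Θ(n log n)

Order the terms by growth rate: 51 ≺ 9·log(n) ≺ n log(n).
The fastest-growing term n log(n) dominates as n → ∞; dropping its constant factor gives Θ(n log n).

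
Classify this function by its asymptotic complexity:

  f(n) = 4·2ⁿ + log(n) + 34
O(2ⁿ)

The dominant term in 4·2ⁿ + log(n) + 34 is 4·2ⁿ, which is Θ(2ⁿ).
Lower-order terms (log(n), 34) are asymptotically negligible.
Constants are absorbed, so the tightest bound is O(2ⁿ).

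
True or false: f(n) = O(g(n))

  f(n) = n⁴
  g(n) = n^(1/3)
False

f(n) = n⁴ is O(n⁴), and g(n) = n^(1/3) is O(n^(1/3)).
Since O(n⁴) grows faster than O(n^(1/3)), f(n) = O(g(n)) is false.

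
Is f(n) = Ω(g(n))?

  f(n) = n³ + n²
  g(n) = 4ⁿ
False

f(n) = n³ + n² is O(n³), and g(n) = 4ⁿ is O(4ⁿ).
Since O(n³) grows slower than O(4ⁿ), f(n) = Ω(g(n)) is false.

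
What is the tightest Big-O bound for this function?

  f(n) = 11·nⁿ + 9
O(nⁿ)

The dominant term in 11·nⁿ + 9 is 11·nⁿ, which is Θ(nⁿ).
Lower-order terms (9) are asymptotically negligible.
Constants are absorbed, so the tightest bound is O(nⁿ).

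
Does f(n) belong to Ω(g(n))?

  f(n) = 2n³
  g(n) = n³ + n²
True

f(n) = 2n³ and g(n) = n³ + n² are both O(n³).
Big-Ω permits equal growth rates (f ≥ c·g for some c > 0), so f(n) = Ω(g(n)) is true.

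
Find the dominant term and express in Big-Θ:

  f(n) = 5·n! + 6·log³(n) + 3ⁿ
Θ(n!)

Order the terms by growth rate: 6·log³(n) ≺ 3ⁿ ≺ 5·n!.
The fastest-growing term 5·n! dominates as n → ∞; dropping its constant factor gives Θ(n!).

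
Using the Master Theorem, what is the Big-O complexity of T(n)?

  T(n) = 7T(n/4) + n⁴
Θ(n⁴)

Master Theorem: a = 7, b = 4, f(n) = n⁴.
Compute the critical exponent d = log₄(7) = 1.404.
Compare f(n) = Θ(n⁴) against n^d:
  k = 4 > d = 1.404, so f(n) = Ω(n^(d+ε)) — Case 3.
  Regularity: a·(n/b)^4/n^4 = a/b^4 = 7/256 < 1 ✓.
  The top-level work dominates: T(n) = Θ(f(n)) = Θ(n⁴).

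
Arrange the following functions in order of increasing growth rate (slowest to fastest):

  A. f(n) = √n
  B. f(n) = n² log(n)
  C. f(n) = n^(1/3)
C < A < B

Comparing growth rates:
C = n^(1/3) is O(n^(1/3))
A = √n is O(√n)
B = n² log(n) is O(n² log n)

Therefore, the order from slowest to fastest is: C < A < B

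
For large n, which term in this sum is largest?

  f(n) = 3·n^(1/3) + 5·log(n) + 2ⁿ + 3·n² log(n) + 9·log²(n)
2ⁿ

Looking at each term:
  - 3·n^(1/3) is O(n^(1/3))
  - 5·log(n) is O(log n)
  - 2ⁿ is O(2ⁿ)
  - 3·n² log(n) is O(n² log n)
  - 9·log²(n) is O(log² n)

The term 2ⁿ (O(2ⁿ)) grows fastest and dominates all others.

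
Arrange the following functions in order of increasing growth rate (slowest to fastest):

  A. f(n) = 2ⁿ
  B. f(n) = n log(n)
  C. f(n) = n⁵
B < C < A

Comparing growth rates:
B = n log(n) is O(n log n)
C = n⁵ is O(n⁵)
A = 2ⁿ is O(2ⁿ)

Therefore, the order from slowest to fastest is: B < C < A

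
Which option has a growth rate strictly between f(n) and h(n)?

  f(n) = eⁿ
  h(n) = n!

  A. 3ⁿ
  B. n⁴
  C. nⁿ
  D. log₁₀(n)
A

We need g(n) with eⁿ = o(g(n)) and g(n) = o(n!), i.e. O(eⁿ) ≺ g ≺ O(n!).
Check each option:
  A. 3ⁿ — O(3ⁿ) is strictly between O(eⁿ) and O(n!) ✓
  B. n⁴ — O(n⁴) does not grow strictly faster than f(n)
  C. nⁿ — O(nⁿ) does not grow strictly slower than h(n)
  D. log₁₀(n) — O(log n) does not grow strictly faster than f(n)

Only option A (3ⁿ) lies strictly between.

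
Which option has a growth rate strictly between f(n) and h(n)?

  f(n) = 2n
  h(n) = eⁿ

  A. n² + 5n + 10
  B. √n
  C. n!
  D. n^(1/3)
A

We need g(n) with 2n = o(g(n)) and g(n) = o(eⁿ), i.e. O(n) ≺ g ≺ O(eⁿ).
Check each option:
  A. n² + 5n + 10 — O(n²) is strictly between O(n) and O(eⁿ) ✓
  B. √n — O(√n) does not grow strictly faster than f(n)
  C. n! — O(n!) does not grow strictly slower than h(n)
  D. n^(1/3) — O(n^(1/3)) does not grow strictly faster than f(n)

Only option A (n² + 5n + 10) lies strictly between.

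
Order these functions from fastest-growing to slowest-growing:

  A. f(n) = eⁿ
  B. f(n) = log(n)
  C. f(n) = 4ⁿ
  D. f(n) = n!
D > C > A > B

Comparing growth rates:
D = n! is O(n!)
C = 4ⁿ is O(4ⁿ)
A = eⁿ is O(eⁿ)
B = log(n) is O(log n)

Therefore, the order from fastest to slowest is: D > C > A > B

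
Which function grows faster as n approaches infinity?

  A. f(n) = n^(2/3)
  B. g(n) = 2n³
B

f(n) = n^(2/3) is O(n^(2/3)), while g(n) = 2n³ is O(n³).
Since O(n³) grows faster than O(n^(2/3)), g(n) dominates.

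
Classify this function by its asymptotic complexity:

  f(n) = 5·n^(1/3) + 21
O(n^(1/3))

The dominant term in 5·n^(1/3) + 21 is 5·n^(1/3), which is Θ(n^(1/3)).
Lower-order terms (21) are asymptotically negligible.
Constants are absorbed, so the tightest bound is O(n^(1/3)).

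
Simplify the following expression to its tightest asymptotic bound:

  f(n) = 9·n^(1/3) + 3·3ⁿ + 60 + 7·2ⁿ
Θ(3ⁿ)

Order the terms by growth rate: 60 ≺ 9·n^(1/3) ≺ 7·2ⁿ ≺ 3·3ⁿ.
The fastest-growing term 3·3ⁿ dominates as n → ∞; dropping its constant factor gives Θ(3ⁿ).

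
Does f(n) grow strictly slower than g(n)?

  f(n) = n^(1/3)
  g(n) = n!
True

f(n) = n^(1/3) is O(n^(1/3)), and g(n) = n! is O(n!).
Since O(n^(1/3)) grows strictly slower than O(n!), f(n) = o(g(n)) is true.
This means lim(n→∞) f(n)/g(n) = 0.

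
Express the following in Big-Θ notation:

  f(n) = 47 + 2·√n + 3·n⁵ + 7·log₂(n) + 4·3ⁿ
Θ(3ⁿ)

Order the terms by growth rate: 47 ≺ 7·log₂(n) ≺ 2·√n ≺ 3·n⁵ ≺ 4·3ⁿ.
The fastest-growing term 4·3ⁿ dominates as n → ∞; dropping its constant factor gives Θ(3ⁿ).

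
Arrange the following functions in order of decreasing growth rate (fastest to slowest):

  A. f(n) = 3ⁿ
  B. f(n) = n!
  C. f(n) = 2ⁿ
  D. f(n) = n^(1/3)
B > A > C > D

Comparing growth rates:
B = n! is O(n!)
A = 3ⁿ is O(3ⁿ)
C = 2ⁿ is O(2ⁿ)
D = n^(1/3) is O(n^(1/3))

Therefore, the order from fastest to slowest is: B > A > C > D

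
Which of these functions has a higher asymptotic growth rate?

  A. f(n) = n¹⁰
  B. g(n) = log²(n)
A

f(n) = n¹⁰ is O(n¹⁰), while g(n) = log²(n) is O(log² n).
Since O(n¹⁰) grows faster than O(log² n), f(n) dominates.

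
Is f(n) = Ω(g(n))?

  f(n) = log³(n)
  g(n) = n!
False

f(n) = log³(n) is O(log³ n), and g(n) = n! is O(n!).
Since O(log³ n) grows slower than O(n!), f(n) = Ω(g(n)) is false.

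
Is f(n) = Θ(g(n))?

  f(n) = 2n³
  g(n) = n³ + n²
True

f(n) = 2n³ and g(n) = n³ + n² are both O(n³).
Since they have the same asymptotic growth rate, f(n) = Θ(g(n)) is true.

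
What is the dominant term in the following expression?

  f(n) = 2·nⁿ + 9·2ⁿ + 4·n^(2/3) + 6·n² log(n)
2·nⁿ

Looking at each term:
  - 2·nⁿ is O(nⁿ)
  - 9·2ⁿ is O(2ⁿ)
  - 4·n^(2/3) is O(n^(2/3))
  - 6·n² log(n) is O(n² log n)

The term 2·nⁿ (O(nⁿ)) grows fastest and dominates all others.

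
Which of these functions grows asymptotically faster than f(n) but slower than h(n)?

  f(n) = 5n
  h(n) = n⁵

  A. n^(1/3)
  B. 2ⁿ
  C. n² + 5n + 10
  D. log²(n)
C

We need g(n) with 5n = o(g(n)) and g(n) = o(n⁵), i.e. O(n) ≺ g ≺ O(n⁵).
Check each option:
  A. n^(1/3) — O(n^(1/3)) does not grow strictly faster than f(n)
  B. 2ⁿ — O(2ⁿ) does not grow strictly slower than h(n)
  C. n² + 5n + 10 — O(n²) is strictly between O(n) and O(n⁵) ✓
  D. log²(n) — O(log² n) does not grow strictly faster than f(n)

Only option C (n² + 5n + 10) lies strictly between.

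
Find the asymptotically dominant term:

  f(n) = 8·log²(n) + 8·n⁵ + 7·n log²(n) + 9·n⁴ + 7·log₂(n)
8·n⁵

Looking at each term:
  - 8·log²(n) is O(log² n)
  - 8·n⁵ is O(n⁵)
  - 7·n log²(n) is O(n log² n)
  - 9·n⁴ is O(n⁴)
  - 7·log₂(n) is O(log n)

The term 8·n⁵ (O(n⁵)) grows fastest and dominates all others.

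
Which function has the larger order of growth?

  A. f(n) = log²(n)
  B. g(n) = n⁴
B

f(n) = log²(n) is O(log² n), while g(n) = n⁴ is O(n⁴).
Since O(n⁴) grows faster than O(log² n), g(n) dominates.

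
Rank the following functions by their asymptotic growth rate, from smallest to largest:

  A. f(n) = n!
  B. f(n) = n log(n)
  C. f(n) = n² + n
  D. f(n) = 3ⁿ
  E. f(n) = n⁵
B < C < E < D < A

Comparing growth rates:
B = n log(n) is O(n log n)
C = n² + n is O(n²)
E = n⁵ is O(n⁵)
D = 3ⁿ is O(3ⁿ)
A = n! is O(n!)

Therefore, the order from slowest to fastest is: B < C < E < D < A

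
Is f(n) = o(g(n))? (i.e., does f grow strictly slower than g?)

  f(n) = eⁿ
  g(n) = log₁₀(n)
False

f(n) = eⁿ is O(eⁿ), and g(n) = log₁₀(n) is O(log n).
Since O(eⁿ) grows faster than or equal to O(log n), f(n) = o(g(n)) is false.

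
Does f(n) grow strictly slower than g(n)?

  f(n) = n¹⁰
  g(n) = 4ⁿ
True

f(n) = n¹⁰ is O(n¹⁰), and g(n) = 4ⁿ is O(4ⁿ).
Since O(n¹⁰) grows strictly slower than O(4ⁿ), f(n) = o(g(n)) is true.
This means lim(n→∞) f(n)/g(n) = 0.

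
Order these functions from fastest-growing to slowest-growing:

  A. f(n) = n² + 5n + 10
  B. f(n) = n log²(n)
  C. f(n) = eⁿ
C > A > B

Comparing growth rates:
C = eⁿ is O(eⁿ)
A = n² + 5n + 10 is O(n²)
B = n log²(n) is O(n log² n)

Therefore, the order from fastest to slowest is: C > A > B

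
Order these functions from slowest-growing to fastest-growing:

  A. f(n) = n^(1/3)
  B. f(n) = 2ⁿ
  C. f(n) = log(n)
C < A < B

Comparing growth rates:
C = log(n) is O(log n)
A = n^(1/3) is O(n^(1/3))
B = 2ⁿ is O(2ⁿ)

Therefore, the order from slowest to fastest is: C < A < B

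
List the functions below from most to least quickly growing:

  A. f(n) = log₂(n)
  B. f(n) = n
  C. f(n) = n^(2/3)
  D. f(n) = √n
B > C > D > A

Comparing growth rates:
B = n is O(n)
C = n^(2/3) is O(n^(2/3))
D = √n is O(√n)
A = log₂(n) is O(log n)

Therefore, the order from fastest to slowest is: B > C > D > A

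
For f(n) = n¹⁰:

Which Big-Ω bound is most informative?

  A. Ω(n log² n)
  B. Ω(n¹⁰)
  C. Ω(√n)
B

f(n) = n¹⁰ is Ω(n¹⁰).
All listed options are valid Big-Ω bounds (lower bounds),
but Ω(n¹⁰) is the tightest (largest valid bound).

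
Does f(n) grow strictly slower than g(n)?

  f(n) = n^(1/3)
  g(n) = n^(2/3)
True

f(n) = n^(1/3) is O(n^(1/3)), and g(n) = n^(2/3) is O(n^(2/3)).
Since O(n^(1/3)) grows strictly slower than O(n^(2/3)), f(n) = o(g(n)) is true.
This means lim(n→∞) f(n)/g(n) = 0.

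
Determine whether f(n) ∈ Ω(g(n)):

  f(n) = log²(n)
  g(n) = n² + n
False

f(n) = log²(n) is O(log² n), and g(n) = n² + n is O(n²).
Since O(log² n) grows slower than O(n²), f(n) = Ω(g(n)) is false.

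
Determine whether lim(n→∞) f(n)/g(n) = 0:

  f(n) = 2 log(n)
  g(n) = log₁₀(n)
False

f(n) = 2 log(n) is O(log n), and g(n) = log₁₀(n) is O(log n).
Since they have the same growth rate, f(n) = o(g(n)) is false.
(f = o(g) requires f to grow strictly slower, not equal.)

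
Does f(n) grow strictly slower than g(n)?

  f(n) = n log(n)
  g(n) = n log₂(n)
False

f(n) = n log(n) is O(n log n), and g(n) = n log₂(n) is O(n log n).
Since they have the same growth rate, f(n) = o(g(n)) is false.
(f = o(g) requires f to grow strictly slower, not equal.)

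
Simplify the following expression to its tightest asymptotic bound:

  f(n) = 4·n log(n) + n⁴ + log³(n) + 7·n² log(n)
Θ(n⁴)

Order the terms by growth rate: log³(n) ≺ 4·n log(n) ≺ 7·n² log(n) ≺ n⁴.
The fastest-growing term n⁴ dominates as n → ∞; dropping its constant factor gives Θ(n⁴).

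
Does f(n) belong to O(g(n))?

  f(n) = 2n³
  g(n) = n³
True

f(n) = 2n³ and g(n) = n³ are both O(n³).
Big-O permits equal growth rates (f ≤ c·g for some c), so f(n) = O(g(n)) is true.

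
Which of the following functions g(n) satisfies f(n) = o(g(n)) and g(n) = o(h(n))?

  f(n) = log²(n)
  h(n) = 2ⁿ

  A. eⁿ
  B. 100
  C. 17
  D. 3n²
D

We need g(n) with log²(n) = o(g(n)) and g(n) = o(2ⁿ), i.e. O(log² n) ≺ g ≺ O(2ⁿ).
Check each option:
  A. eⁿ — O(eⁿ) does not grow strictly slower than h(n)
  B. 100 — O(1) does not grow strictly faster than f(n)
  C. 17 — O(1) does not grow strictly faster than f(n)
  D. 3n² — O(n²) is strictly between O(log² n) and O(2ⁿ) ✓

Only option D (3n²) lies strictly between.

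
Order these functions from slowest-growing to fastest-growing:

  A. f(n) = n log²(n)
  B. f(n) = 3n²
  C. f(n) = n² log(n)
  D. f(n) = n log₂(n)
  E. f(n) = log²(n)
E < D < A < B < C

Comparing growth rates:
E = log²(n) is O(log² n)
D = n log₂(n) is O(n log n)
A = n log²(n) is O(n log² n)
B = 3n² is O(n²)
C = n² log(n) is O(n² log n)

Therefore, the order from slowest to fastest is: E < D < A < B < C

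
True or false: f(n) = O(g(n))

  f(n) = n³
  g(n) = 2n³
True

f(n) = n³ and g(n) = 2n³ are both O(n³).
Big-O permits equal growth rates (f ≤ c·g for some c), so f(n) = O(g(n)) is true.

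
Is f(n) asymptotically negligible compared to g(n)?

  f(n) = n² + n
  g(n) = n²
False

f(n) = n² + n is O(n²), and g(n) = n² is O(n²).
Since they have the same growth rate, f(n) = o(g(n)) is false.
(f = o(g) requires f to grow strictly slower, not equal.)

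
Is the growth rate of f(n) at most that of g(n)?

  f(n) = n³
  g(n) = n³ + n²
True

f(n) = n³ and g(n) = n³ + n² are both O(n³).
Big-O permits equal growth rates (f ≤ c·g for some c), so f(n) = O(g(n)) is true.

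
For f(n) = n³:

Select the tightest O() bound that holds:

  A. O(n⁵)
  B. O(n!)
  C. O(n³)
C

f(n) = n³ is O(n³).
All listed options are valid Big-O bounds (upper bounds),
but O(n³) is the tightest (smallest valid bound).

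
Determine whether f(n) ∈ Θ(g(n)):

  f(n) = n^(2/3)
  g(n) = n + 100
False

f(n) = n^(2/3) is O(n^(2/3)), and g(n) = n + 100 is O(n).
Since they have different growth rates, f(n) = Θ(g(n)) is false.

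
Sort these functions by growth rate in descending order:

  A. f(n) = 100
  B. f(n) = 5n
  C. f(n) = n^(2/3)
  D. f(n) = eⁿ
D > B > C > A

Comparing growth rates:
D = eⁿ is O(eⁿ)
B = 5n is O(n)
C = n^(2/3) is O(n^(2/3))
A = 100 is O(1)

Therefore, the order from fastest to slowest is: D > B > C > A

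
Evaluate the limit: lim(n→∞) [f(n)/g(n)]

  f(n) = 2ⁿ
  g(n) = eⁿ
0

Since 2ⁿ (O(2ⁿ)) grows slower than eⁿ (O(eⁿ)),
the ratio f(n)/g(n) → 0 as n → ∞.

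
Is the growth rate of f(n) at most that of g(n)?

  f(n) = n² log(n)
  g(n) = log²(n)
False

f(n) = n² log(n) is O(n² log n), and g(n) = log²(n) is O(log² n).
Since O(n² log n) grows faster than O(log² n), f(n) = O(g(n)) is false.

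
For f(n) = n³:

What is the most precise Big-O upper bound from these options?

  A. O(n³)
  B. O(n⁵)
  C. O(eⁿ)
A

f(n) = n³ is O(n³).
All listed options are valid Big-O bounds (upper bounds),
but O(n³) is the tightest (smallest valid bound).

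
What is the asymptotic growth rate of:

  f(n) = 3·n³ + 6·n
Θ(n³)

Order the terms by growth rate: 6·n ≺ 3·n³.
The fastest-growing term 3·n³ dominates as n → ∞; dropping its constant factor gives Θ(n³).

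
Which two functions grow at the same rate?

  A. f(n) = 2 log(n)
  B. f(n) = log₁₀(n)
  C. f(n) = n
A and B

Examining each function:
  A. 2 log(n) is O(log n)
  B. log₁₀(n) is O(log n)
  C. n is O(n)

Functions A and B both have the same complexity class.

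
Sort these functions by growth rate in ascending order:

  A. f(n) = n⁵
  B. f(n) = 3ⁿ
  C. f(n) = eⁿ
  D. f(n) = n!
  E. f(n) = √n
E < A < C < B < D

Comparing growth rates:
E = √n is O(√n)
A = n⁵ is O(n⁵)
C = eⁿ is O(eⁿ)
B = 3ⁿ is O(3ⁿ)
D = n! is O(n!)

Therefore, the order from slowest to fastest is: E < A < C < B < D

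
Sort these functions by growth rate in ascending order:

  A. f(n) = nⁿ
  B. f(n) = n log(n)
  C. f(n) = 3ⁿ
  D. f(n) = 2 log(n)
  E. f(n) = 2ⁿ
D < B < E < C < A

Comparing growth rates:
D = 2 log(n) is O(log n)
B = n log(n) is O(n log n)
E = 2ⁿ is O(2ⁿ)
C = 3ⁿ is O(3ⁿ)
A = nⁿ is O(nⁿ)

Therefore, the order from slowest to fastest is: D < B < E < C < A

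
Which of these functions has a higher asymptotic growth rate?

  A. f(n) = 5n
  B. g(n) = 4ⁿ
B

f(n) = 5n is O(n), while g(n) = 4ⁿ is O(4ⁿ).
Since O(4ⁿ) grows faster than O(n), g(n) dominates.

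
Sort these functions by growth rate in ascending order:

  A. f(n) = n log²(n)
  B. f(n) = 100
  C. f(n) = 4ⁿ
B < A < C

Comparing growth rates:
B = 100 is O(1)
A = n log²(n) is O(n log² n)
C = 4ⁿ is O(4ⁿ)

Therefore, the order from slowest to fastest is: B < A < C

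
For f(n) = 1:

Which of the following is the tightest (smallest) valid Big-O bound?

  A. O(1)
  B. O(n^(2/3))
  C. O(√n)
A

f(n) = 1 is O(1).
All listed options are valid Big-O bounds (upper bounds),
but O(1) is the tightest (smallest valid bound).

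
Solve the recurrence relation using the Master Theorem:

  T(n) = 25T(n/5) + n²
Θ(n² log n)

Master Theorem: a = 25, b = 5, f(n) = n².
Compute the critical exponent d = log₅(25) = 2.
Compare f(n) = Θ(n²) against n^d:
  k = 2 = d, so f(n) = Θ(n^d) — Case 2.
  Work is balanced across levels: T(n) = Θ(n^d log n) = Θ(n² log n).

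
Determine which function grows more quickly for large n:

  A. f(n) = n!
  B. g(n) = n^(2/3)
A

f(n) = n! is O(n!), while g(n) = n^(2/3) is O(n^(2/3)).
Since O(n!) grows faster than O(n^(2/3)), f(n) dominates.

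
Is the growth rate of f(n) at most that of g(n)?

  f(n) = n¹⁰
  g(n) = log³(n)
False

f(n) = n¹⁰ is O(n¹⁰), and g(n) = log³(n) is O(log³ n).
Since O(n¹⁰) grows faster than O(log³ n), f(n) = O(g(n)) is false.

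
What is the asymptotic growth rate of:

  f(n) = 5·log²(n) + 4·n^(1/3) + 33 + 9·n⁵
Θ(n⁵)

Order the terms by growth rate: 33 ≺ 5·log²(n) ≺ 4·n^(1/3) ≺ 9·n⁵.
The fastest-growing term 9·n⁵ dominates as n → ∞; dropping its constant factor gives Θ(n⁵).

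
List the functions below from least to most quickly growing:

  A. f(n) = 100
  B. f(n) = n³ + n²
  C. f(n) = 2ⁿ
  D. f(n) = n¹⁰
A < B < D < C

Comparing growth rates:
A = 100 is O(1)
B = n³ + n² is O(n³)
D = n¹⁰ is O(n¹⁰)
C = 2ⁿ is O(2ⁿ)

Therefore, the order from slowest to fastest is: A < B < D < C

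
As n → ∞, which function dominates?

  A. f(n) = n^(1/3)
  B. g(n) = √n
B

f(n) = n^(1/3) is O(n^(1/3)), while g(n) = √n is O(√n).
Since O(√n) grows faster than O(n^(1/3)), g(n) dominates.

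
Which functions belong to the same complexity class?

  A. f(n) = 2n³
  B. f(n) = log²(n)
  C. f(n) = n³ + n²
A and C

Examining each function:
  A. 2n³ is O(n³)
  B. log²(n) is O(log² n)
  C. n³ + n² is O(n³)

Functions A and C both have the same complexity class.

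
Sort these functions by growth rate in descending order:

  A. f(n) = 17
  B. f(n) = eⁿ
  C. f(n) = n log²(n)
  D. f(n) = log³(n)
B > C > D > A

Comparing growth rates:
B = eⁿ is O(eⁿ)
C = n log²(n) is O(n log² n)
D = log³(n) is O(log³ n)
A = 17 is O(1)

Therefore, the order from fastest to slowest is: B > C > D > A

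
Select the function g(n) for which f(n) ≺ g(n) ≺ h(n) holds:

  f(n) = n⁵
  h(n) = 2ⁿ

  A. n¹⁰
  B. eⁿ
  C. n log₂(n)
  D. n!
A

We need g(n) with n⁵ = o(g(n)) and g(n) = o(2ⁿ), i.e. O(n⁵) ≺ g ≺ O(2ⁿ).
Check each option:
  A. n¹⁰ — O(n¹⁰) is strictly between O(n⁵) and O(2ⁿ) ✓
  B. eⁿ — O(eⁿ) does not grow strictly slower than h(n)
  C. n log₂(n) — O(n log n) does not grow strictly faster than f(n)
  D. n! — O(n!) does not grow strictly slower than h(n)

Only option A (n¹⁰) lies strictly between.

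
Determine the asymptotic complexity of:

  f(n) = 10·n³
O(n³)

The dominant term in 10·n³ is 10·n³, which is Θ(n³).
Constants are absorbed, so the tightest bound is O(n³).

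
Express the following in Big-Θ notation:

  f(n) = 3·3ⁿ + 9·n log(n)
Θ(3ⁿ)

Order the terms by growth rate: 9·n log(n) ≺ 3·3ⁿ.
The fastest-growing term 3·3ⁿ dominates as n → ∞; dropping its constant factor gives Θ(3ⁿ).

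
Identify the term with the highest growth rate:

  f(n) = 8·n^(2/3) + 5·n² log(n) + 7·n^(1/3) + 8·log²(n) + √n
5·n² log(n)

Looking at each term:
  - 8·n^(2/3) is O(n^(2/3))
  - 5·n² log(n) is O(n² log n)
  - 7·n^(1/3) is O(n^(1/3))
  - 8·log²(n) is O(log² n)
  - √n is O(√n)

The term 5·n² log(n) (O(n² log n)) grows fastest and dominates all others.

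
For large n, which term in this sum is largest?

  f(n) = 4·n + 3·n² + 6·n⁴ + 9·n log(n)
6·n⁴

Looking at each term:
  - 4·n is O(n)
  - 3·n² is O(n²)
  - 6·n⁴ is O(n⁴)
  - 9·n log(n) is O(n log n)

The term 6·n⁴ (O(n⁴)) grows fastest and dominates all others.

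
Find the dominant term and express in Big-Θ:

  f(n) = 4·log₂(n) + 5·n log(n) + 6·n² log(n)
Θ(n² log n)

Order the terms by growth rate: 4·log₂(n) ≺ 5·n log(n) ≺ 6·n² log(n).
The fastest-growing term 6·n² log(n) dominates as n → ∞; dropping its constant factor gives Θ(n² log n).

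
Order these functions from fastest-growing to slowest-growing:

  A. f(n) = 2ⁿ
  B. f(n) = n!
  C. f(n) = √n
B > A > C

Comparing growth rates:
B = n! is O(n!)
A = 2ⁿ is O(2ⁿ)
C = √n is O(√n)

Therefore, the order from fastest to slowest is: B > A > C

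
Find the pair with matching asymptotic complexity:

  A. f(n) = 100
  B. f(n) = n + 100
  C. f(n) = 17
A and C

Examining each function:
  A. 100 is O(1)
  B. n + 100 is O(n)
  C. 17 is O(1)

Functions A and C both have the same complexity class.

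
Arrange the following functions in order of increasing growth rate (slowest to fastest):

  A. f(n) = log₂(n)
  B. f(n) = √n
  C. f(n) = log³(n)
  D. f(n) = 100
D < A < C < B

Comparing growth rates:
D = 100 is O(1)
A = log₂(n) is O(log n)
C = log³(n) is O(log³ n)
B = √n is O(√n)

Therefore, the order from slowest to fastest is: D < A < C < B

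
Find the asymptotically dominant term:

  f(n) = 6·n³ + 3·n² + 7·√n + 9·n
6·n³

Looking at each term:
  - 6·n³ is O(n³)
  - 3·n² is O(n²)
  - 7·√n is O(√n)
  - 9·n is O(n)

The term 6·n³ (O(n³)) grows fastest and dominates all others.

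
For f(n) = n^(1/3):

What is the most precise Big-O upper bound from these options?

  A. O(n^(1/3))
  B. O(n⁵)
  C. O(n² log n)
A

f(n) = n^(1/3) is O(n^(1/3)).
All listed options are valid Big-O bounds (upper bounds),
but O(n^(1/3)) is the tightest (smallest valid bound).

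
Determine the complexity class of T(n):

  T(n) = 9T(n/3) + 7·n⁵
Θ(n⁵)

Master Theorem: a = 9, b = 3, f(n) = 7·n⁵.
Compute the critical exponent d = log₃(9) = 2.
Compare f(n) = Θ(n⁵) against n^d:
  k = 5 > d = 2, so f(n) = Ω(n^(d+ε)) — Case 3.
  Regularity: a·(n/b)^5/n^5 = a/b^5 = 9/243 < 1 ✓.
  The top-level work dominates: T(n) = Θ(f(n)) = Θ(n⁵).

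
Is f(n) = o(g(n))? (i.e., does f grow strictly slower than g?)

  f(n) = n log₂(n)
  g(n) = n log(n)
False

f(n) = n log₂(n) is O(n log n), and g(n) = n log(n) is O(n log n).
Since they have the same growth rate, f(n) = o(g(n)) is false.
(f = o(g) requires f to grow strictly slower, not equal.)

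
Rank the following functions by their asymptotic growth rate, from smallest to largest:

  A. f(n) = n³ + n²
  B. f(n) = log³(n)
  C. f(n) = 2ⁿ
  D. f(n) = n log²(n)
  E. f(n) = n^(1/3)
B < E < D < A < C

Comparing growth rates:
B = log³(n) is O(log³ n)
E = n^(1/3) is O(n^(1/3))
D = n log²(n) is O(n log² n)
A = n³ + n² is O(n³)
C = 2ⁿ is O(2ⁿ)

Therefore, the order from slowest to fastest is: B < E < D < A < C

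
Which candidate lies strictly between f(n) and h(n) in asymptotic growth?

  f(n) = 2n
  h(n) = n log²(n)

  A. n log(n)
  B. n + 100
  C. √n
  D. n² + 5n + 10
A

We need g(n) with 2n = o(g(n)) and g(n) = o(n log²(n)), i.e. O(n) ≺ g ≺ O(n log² n).
Check each option:
  A. n log(n) — O(n log n) is strictly between O(n) and O(n log² n) ✓
  B. n + 100 — O(n) does not grow strictly faster than f(n)
  C. √n — O(√n) does not grow strictly faster than f(n)
  D. n² + 5n + 10 — O(n²) does not grow strictly slower than h(n)

Only option A (n log(n)) lies strictly between.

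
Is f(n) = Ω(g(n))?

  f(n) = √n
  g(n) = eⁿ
False

f(n) = √n is O(√n), and g(n) = eⁿ is O(eⁿ).
Since O(√n) grows slower than O(eⁿ), f(n) = Ω(g(n)) is false.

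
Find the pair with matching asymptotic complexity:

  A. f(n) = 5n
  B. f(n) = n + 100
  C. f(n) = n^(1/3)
A and B

Examining each function:
  A. 5n is O(n)
  B. n + 100 is O(n)
  C. n^(1/3) is O(n^(1/3))

Functions A and B both have the same complexity class.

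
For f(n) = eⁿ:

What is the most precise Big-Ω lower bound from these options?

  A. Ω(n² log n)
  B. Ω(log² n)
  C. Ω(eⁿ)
C

f(n) = eⁿ is Ω(eⁿ).
All listed options are valid Big-Ω bounds (lower bounds),
but Ω(eⁿ) is the tightest (largest valid bound).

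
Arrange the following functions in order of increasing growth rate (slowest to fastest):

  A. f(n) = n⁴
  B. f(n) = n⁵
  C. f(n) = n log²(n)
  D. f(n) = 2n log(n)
D < C < A < B

Comparing growth rates:
D = 2n log(n) is O(n log n)
C = n log²(n) is O(n log² n)
A = n⁴ is O(n⁴)
B = n⁵ is O(n⁵)

Therefore, the order from slowest to fastest is: D < C < A < B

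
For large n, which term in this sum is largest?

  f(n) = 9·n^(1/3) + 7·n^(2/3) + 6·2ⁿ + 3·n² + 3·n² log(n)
6·2ⁿ

Looking at each term:
  - 9·n^(1/3) is O(n^(1/3))
  - 7·n^(2/3) is O(n^(2/3))
  - 6·2ⁿ is O(2ⁿ)
  - 3·n² is O(n²)
  - 3·n² log(n) is O(n² log n)

The term 6·2ⁿ (O(2ⁿ)) grows fastest and dominates all others.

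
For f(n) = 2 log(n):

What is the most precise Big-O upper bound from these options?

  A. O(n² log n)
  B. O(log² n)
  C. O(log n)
C

f(n) = 2 log(n) is O(log n).
All listed options are valid Big-O bounds (upper bounds),
but O(log n) is the tightest (smallest valid bound).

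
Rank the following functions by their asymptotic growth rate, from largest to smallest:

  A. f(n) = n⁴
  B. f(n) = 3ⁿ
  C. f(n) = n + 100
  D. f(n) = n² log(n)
B > A > D > C

Comparing growth rates:
B = 3ⁿ is O(3ⁿ)
A = n⁴ is O(n⁴)
D = n² log(n) is O(n² log n)
C = n + 100 is O(n)

Therefore, the order from fastest to slowest is: B > A > D > C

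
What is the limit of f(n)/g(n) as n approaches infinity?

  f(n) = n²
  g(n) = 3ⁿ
0

Since n² (O(n²)) grows slower than 3ⁿ (O(3ⁿ)),
the ratio f(n)/g(n) → 0 as n → ∞.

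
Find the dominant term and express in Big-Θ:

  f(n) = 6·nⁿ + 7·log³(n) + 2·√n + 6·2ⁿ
Θ(nⁿ)

Order the terms by growth rate: 7·log³(n) ≺ 2·√n ≺ 6·2ⁿ ≺ 6·nⁿ.
The fastest-growing term 6·nⁿ dominates as n → ∞; dropping its constant factor gives Θ(nⁿ).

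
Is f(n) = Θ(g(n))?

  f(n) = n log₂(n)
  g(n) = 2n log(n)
True

f(n) = n log₂(n) and g(n) = 2n log(n) are both O(n log n).
Since they have the same asymptotic growth rate, f(n) = Θ(g(n)) is true.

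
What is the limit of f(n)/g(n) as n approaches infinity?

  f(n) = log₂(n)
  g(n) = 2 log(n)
1/(2*log(2))

Since log₂(n) and 2 log(n) have the same growth rate (O(log n)),
the ratio converges to a constant: 1/(2*log(2)).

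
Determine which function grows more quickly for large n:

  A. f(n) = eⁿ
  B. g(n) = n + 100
A

f(n) = eⁿ is O(eⁿ), while g(n) = n + 100 is O(n).
Since O(eⁿ) grows faster than O(n), f(n) dominates.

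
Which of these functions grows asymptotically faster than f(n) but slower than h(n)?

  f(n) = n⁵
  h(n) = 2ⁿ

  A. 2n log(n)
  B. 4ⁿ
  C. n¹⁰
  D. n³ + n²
C

We need g(n) with n⁵ = o(g(n)) and g(n) = o(2ⁿ), i.e. O(n⁵) ≺ g ≺ O(2ⁿ).
Check each option:
  A. 2n log(n) — O(n log n) does not grow strictly faster than f(n)
  B. 4ⁿ — O(4ⁿ) does not grow strictly slower than h(n)
  C. n¹⁰ — O(n¹⁰) is strictly between O(n⁵) and O(2ⁿ) ✓
  D. n³ + n² — O(n³) does not grow strictly faster than f(n)

Only option C (n¹⁰) lies strictly between.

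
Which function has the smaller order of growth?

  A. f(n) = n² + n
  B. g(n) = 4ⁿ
A

f(n) = n² + n is O(n²), while g(n) = 4ⁿ is O(4ⁿ).
Since O(n²) grows slower than O(4ⁿ), f(n) is dominated.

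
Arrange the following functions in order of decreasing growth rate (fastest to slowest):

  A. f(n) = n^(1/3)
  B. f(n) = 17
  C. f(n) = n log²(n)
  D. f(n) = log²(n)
C > A > D > B

Comparing growth rates:
C = n log²(n) is O(n log² n)
A = n^(1/3) is O(n^(1/3))
D = log²(n) is O(log² n)
B = 17 is O(1)

Therefore, the order from fastest to slowest is: C > A > D > B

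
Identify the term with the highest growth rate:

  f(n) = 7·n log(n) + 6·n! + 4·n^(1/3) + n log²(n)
6·n!

Looking at each term:
  - 7·n log(n) is O(n log n)
  - 6·n! is O(n!)
  - 4·n^(1/3) is O(n^(1/3))
  - n log²(n) is O(n log² n)

The term 6·n! (O(n!)) grows fastest and dominates all others.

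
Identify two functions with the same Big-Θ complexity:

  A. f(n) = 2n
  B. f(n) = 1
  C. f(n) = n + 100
A and C

Examining each function:
  A. 2n is O(n)
  B. 1 is O(1)
  C. n + 100 is O(n)

Functions A and C both have the same complexity class.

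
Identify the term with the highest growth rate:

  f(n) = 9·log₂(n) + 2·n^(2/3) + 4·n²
4·n²

Looking at each term:
  - 9·log₂(n) is O(log n)
  - 2·n^(2/3) is O(n^(2/3))
  - 4·n² is O(n²)

The term 4·n² (O(n²)) grows fastest and dominates all others.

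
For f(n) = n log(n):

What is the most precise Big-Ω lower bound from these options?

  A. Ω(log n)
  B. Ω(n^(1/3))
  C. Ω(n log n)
C

f(n) = n log(n) is Ω(n log n).
All listed options are valid Big-Ω bounds (lower bounds),
but Ω(n log n) is the tightest (largest valid bound).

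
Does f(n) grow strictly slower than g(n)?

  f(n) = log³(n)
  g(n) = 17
False

f(n) = log³(n) is O(log³ n), and g(n) = 17 is O(1).
Since O(log³ n) grows faster than or equal to O(1), f(n) = o(g(n)) is false.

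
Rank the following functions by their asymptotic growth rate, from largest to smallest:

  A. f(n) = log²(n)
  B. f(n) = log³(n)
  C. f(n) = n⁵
C > B > A

Comparing growth rates:
C = n⁵ is O(n⁵)
B = log³(n) is O(log³ n)
A = log²(n) is O(log² n)

Therefore, the order from fastest to slowest is: C > B > A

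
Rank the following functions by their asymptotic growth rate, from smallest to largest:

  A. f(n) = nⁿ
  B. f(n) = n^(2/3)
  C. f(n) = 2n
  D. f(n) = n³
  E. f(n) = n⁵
B < C < D < E < A

Comparing growth rates:
B = n^(2/3) is O(n^(2/3))
C = 2n is O(n)
D = n³ is O(n³)
E = n⁵ is O(n⁵)
A = nⁿ is O(nⁿ)

Therefore, the order from slowest to fastest is: B < C < D < E < A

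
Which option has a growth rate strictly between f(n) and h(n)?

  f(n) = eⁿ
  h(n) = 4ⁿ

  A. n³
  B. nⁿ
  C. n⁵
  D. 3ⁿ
D

We need g(n) with eⁿ = o(g(n)) and g(n) = o(4ⁿ), i.e. O(eⁿ) ≺ g ≺ O(4ⁿ).
Check each option:
  A. n³ — O(n³) does not grow strictly faster than f(n)
  B. nⁿ — O(nⁿ) does not grow strictly slower than h(n)
  C. n⁵ — O(n⁵) does not grow strictly faster than f(n)
  D. 3ⁿ — O(3ⁿ) is strictly between O(eⁿ) and O(4ⁿ) ✓

Only option D (3ⁿ) lies strictly between.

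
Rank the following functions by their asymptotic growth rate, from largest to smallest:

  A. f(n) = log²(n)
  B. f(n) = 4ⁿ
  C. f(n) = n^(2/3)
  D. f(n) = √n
B > C > D > A

Comparing growth rates:
B = 4ⁿ is O(4ⁿ)
C = n^(2/3) is O(n^(2/3))
D = √n is O(√n)
A = log²(n) is O(log² n)

Therefore, the order from fastest to slowest is: B > C > D > A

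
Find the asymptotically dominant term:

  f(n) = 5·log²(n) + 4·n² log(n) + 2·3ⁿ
2·3ⁿ

Looking at each term:
  - 5·log²(n) is O(log² n)
  - 4·n² log(n) is O(n² log n)
  - 2·3ⁿ is O(3ⁿ)

The term 2·3ⁿ (O(3ⁿ)) grows fastest and dominates all others.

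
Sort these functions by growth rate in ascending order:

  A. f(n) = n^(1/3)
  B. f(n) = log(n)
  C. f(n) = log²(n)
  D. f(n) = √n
B < C < A < D

Comparing growth rates:
B = log(n) is O(log n)
C = log²(n) is O(log² n)
A = n^(1/3) is O(n^(1/3))
D = √n is O(√n)

Therefore, the order from slowest to fastest is: B < C < A < D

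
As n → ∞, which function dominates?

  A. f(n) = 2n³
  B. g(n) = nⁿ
B

f(n) = 2n³ is O(n³), while g(n) = nⁿ is O(nⁿ).
Since O(nⁿ) grows faster than O(n³), g(n) dominates.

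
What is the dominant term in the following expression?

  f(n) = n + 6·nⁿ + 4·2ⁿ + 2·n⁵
6·nⁿ

Looking at each term:
  - n is O(n)
  - 6·nⁿ is O(nⁿ)
  - 4·2ⁿ is O(2ⁿ)
  - 2·n⁵ is O(n⁵)

The term 6·nⁿ (O(nⁿ)) grows fastest and dominates all others.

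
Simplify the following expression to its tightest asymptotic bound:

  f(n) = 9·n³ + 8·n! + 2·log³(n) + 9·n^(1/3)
Θ(n!)

Order the terms by growth rate: 2·log³(n) ≺ 9·n^(1/3) ≺ 9·n³ ≺ 8·n!.
The fastest-growing term 8·n! dominates as n → ∞; dropping its constant factor gives Θ(n!).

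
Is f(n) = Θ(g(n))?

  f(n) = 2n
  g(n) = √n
False

f(n) = 2n is O(n), and g(n) = √n is O(√n).
Since they have different growth rates, f(n) = Θ(g(n)) is false.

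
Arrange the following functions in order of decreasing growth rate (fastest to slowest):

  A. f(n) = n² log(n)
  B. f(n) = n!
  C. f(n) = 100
B > A > C

Comparing growth rates:
B = n! is O(n!)
A = n² log(n) is O(n² log n)
C = 100 is O(1)

Therefore, the order from fastest to slowest is: B > A > C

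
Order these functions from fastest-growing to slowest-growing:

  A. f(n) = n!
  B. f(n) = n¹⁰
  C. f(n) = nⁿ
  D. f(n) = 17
C > A > B > D

Comparing growth rates:
C = nⁿ is O(nⁿ)
A = n! is O(n!)
B = n¹⁰ is O(n¹⁰)
D = 17 is O(1)

Therefore, the order from fastest to slowest is: C > A > B > D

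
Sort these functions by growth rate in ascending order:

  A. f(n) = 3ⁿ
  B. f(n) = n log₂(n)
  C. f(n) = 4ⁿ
B < A < C

Comparing growth rates:
B = n log₂(n) is O(n log n)
A = 3ⁿ is O(3ⁿ)
C = 4ⁿ is O(4ⁿ)

Therefore, the order from slowest to fastest is: B < A < C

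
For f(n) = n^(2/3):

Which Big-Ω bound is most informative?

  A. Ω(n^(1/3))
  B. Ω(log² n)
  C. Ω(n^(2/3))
C

f(n) = n^(2/3) is Ω(n^(2/3)).
All listed options are valid Big-Ω bounds (lower bounds),
but Ω(n^(2/3)) is the tightest (largest valid bound).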